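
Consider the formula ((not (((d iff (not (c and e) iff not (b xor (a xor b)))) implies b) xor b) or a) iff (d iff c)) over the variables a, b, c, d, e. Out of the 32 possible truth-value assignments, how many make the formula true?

a | b | c | d | e || φ
0 | 0 | 0 | 0 | 0 || 0
0 | 0 | 0 | 0 | 1 || 0
0 | 0 | 0 | 1 | 0 || 0
0 | 0 | 0 | 1 | 1 || 0
0 | 0 | 1 | 0 | 0 || 1
0 | 0 | 1 | 0 | 1 || 0
0 | 0 | 1 | 1 | 0 || 1
0 | 0 | 1 | 1 | 1 || 0
0 | 1 | 0 | 0 | 0 || 1
0 | 1 | 0 | 0 | 1 || 1
0 | 1 | 0 | 1 | 0 || 0
0 | 1 | 0 | 1 | 1 || 0
0 | 1 | 1 | 0 | 0 || 0
0 | 1 | 1 | 0 | 1 || 0
0 | 1 | 1 | 1 | 0 || 1
0 | 1 | 1 | 1 | 1 || 1
1 | 0 | 0 | 0 | 0 || 1
1 | 0 | 0 | 0 | 1 || 1
1 | 0 | 0 | 1 | 0 || 0
1 | 0 | 0 | 1 | 1 || 0
1 | 0 | 1 | 0 | 0 || 0
1 | 0 | 1 | 0 | 1 || 0
1 | 0 | 1 | 1 | 0 || 1
1 | 0 | 1 | 1 | 1 || 1
1 | 1 | 0 | 0 | 0 || 1
1 | 1 | 0 | 0 | 1 || 1
1 | 1 | 0 | 1 | 0 || 0
1 | 1 | 0 | 1 | 1 || 0
1 | 1 | 1 | 0 | 0 || 0
1 | 1 | 1 | 0 | 1 || 0
1 | 1 | 1 | 1 | 0 || 1
1 | 1 | 1 | 1 | 1 || 1
The formula is true on 14 of the 32 rows.

14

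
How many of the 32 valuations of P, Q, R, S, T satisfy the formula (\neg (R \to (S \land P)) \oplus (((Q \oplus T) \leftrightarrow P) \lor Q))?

18

P  Q  R  S  T  |  φ
T  T  T  T  T  |  T
T  T  T  T  F  |  T
T  T  T  F  T  |  F
T  T  T  F  F  |  F
T  T  F  T  T  |  T
T  T  F  T  F  |  T
T  T  F  F  T  |  T
T  T  F  F  F  |  T
T  F  T  T  T  |  T
T  F  T  T  F  |  F
T  F  T  F  T  |  F
T  F  T  F  F  |  T
T  F  F  T  T  |  T
T  F  F  T  F  |  F
T  F  F  F  T  |  T
T  F  F  F  F  |  F
F  T  T  T  T  |  F
F  T  T  T  F  |  F
F  T  T  F  T  |  F
F  T  T  F  F  |  F
F  T  F  T  T  |  T
F  T  F  T  F  |  T
F  T  F  F  T  |  T
F  T  F  F  F  |  T
F  F  T  T  T  |  T
F  F  T  T  F  |  F
F  F  T  F  T  |  T
F  F  T  F  F  |  F
F  F  F  T  T  |  F
F  F  F  T  F  |  T
F  F  F  F  T  |  F
F  F  F  F  F  |  T
The formula is true on 18 of the 32 rows.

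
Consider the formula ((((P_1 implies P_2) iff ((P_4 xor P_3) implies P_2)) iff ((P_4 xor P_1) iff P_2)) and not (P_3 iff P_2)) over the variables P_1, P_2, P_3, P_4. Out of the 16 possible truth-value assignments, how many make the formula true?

P_1 | P_2 | P_3 | P_4 | (P_1 implies P_2) | (P_4 xor P_3) | ((P_4 xor P_3) implies P_2) | (P_4 xor P_1) | ((P_4 xor P_1) iff P_2) | (P_3 iff P_2) | not (P_3 iff P_2) | φ
--- | --- | --- | --- | ----------------- | ------------- | --------------------------- | ------------- | ----------------------- | ------------- | ----------------- | -
 1  |  1  |  1  |  1  |         1         |       0       |              1              |       0       |            0            |       1       |         0         | 0
 1  |  1  |  1  |  0  |         1         |       1       |              1              |       1       |            1            |       1       |         0         | 0
 1  |  1  |  0  |  1  |         1         |       1       |              1              |       0       |            0            |       0       |         1         | 0
 1  |  1  |  0  |  0  |         1         |       0       |              1              |       1       |            1            |       0       |         1         | 1
 1  |  0  |  1  |  1  |         0         |       0       |              1              |       0       |            1            |       0       |         1         | 0
 1  |  0  |  1  |  0  |         0         |       1       |              0              |       1       |            0            |       0       |         1         | 0
 1  |  0  |  0  |  1  |         0         |       1       |              0              |       0       |            1            |       1       |         0         | 0
 1  |  0  |  0  |  0  |         0         |       0       |              1              |       1       |            0            |       1       |         0         | 0
 0  |  1  |  1  |  1  |         1         |       0       |              1              |       1       |            1            |       1       |         0         | 0
 0  |  1  |  1  |  0  |         1         |       1       |              1              |       0       |            0            |       1       |         0         | 0
 0  |  1  |  0  |  1  |         1         |       1       |              1              |       1       |            1            |       0       |         1         | 1
 0  |  1  |  0  |  0  |         1         |       0       |              1              |       0       |            0            |       0       |         1         | 0
 0  |  0  |  1  |  1  |         1         |       0       |              1              |       1       |            0            |       0       |         1         | 0
 0  |  0  |  1  |  0  |         1         |       1       |              0              |       0       |            1            |       0       |         1         | 0
 0  |  0  |  0  |  1  |         1         |       1       |              0              |       1       |            0            |       1       |         0         | 0
 0  |  0  |  0  |  0  |         1         |       0       |              1              |       0       |            1            |       1       |         0         | 0
The formula is true on 2 of the 16 rows.

2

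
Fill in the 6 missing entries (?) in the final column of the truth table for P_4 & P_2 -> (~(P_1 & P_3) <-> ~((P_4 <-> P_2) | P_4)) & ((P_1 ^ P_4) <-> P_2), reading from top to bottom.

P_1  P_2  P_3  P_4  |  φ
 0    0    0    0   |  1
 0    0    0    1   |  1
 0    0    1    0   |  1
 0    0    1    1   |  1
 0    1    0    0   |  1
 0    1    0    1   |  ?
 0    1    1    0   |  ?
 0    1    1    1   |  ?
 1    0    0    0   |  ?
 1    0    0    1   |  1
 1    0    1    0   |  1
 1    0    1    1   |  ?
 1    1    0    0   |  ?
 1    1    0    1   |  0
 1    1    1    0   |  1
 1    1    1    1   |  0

Row P_1=0, P_2=1, P_3=0, P_4=1: (P_4 & P_2) = 1, ((~(P_1 & P_3) <-> ~((P_4 <-> P_2) | P_4)) & ((P_1 ^ P_4) <-> P_2)) = 0, so the formula = 0.
Row P_1=0, P_2=1, P_3=1, P_4=0: (P_4 & P_2) = 0, ((~(P_1 & P_3) <-> ~((P_4 <-> P_2) | P_4)) & ((P_1 ^ P_4) <-> P_2)) = 0, so the formula = 1.
Row P_1=0, P_2=1, P_3=1, P_4=1: (P_4 & P_2) = 1, ((~(P_1 & P_3) <-> ~((P_4 <-> P_2) | P_4)) & ((P_1 ^ P_4) <-> P_2)) = 0, so the formula = 0.
Row P_1=1, P_2=0, P_3=0, P_4=0: (P_4 & P_2) = 0, ((~(P_1 & P_3) <-> ~((P_4 <-> P_2) | P_4)) & ((P_1 ^ P_4) <-> P_2)) = 0, so the formula = 1.
Row P_1=1, P_2=0, P_3=1, P_4=1: (P_4 & P_2) = 0, ((~(P_1 & P_3) <-> ~((P_4 <-> P_2) | P_4)) & ((P_1 ^ P_4) <-> P_2)) = 1, so the formula = 1.
Row P_1=1, P_2=1, P_3=0, P_4=0: (P_4 & P_2) = 0, ((~(P_1 & P_3) <-> ~((P_4 <-> P_2) | P_4)) & ((P_1 ^ P_4) <-> P_2)) = 1, so the formula = 1.

0, 1, 0, 1, 1, 1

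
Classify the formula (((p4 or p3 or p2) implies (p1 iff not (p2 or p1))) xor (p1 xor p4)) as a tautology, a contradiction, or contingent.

p1  p2  p3  p4  |  (p4 or p3 or p2)  (p2 or p1)  not (p2 or p1)  (p1 iff not (p2 or p1))  (p1 xor p4)  φ
1   1   1   1   |         1              1             0                    0                  0       0
1   1   1   0   |         1              1             0                    0                  1       1
1   1   0   1   |         1              1             0                    0                  0       0
1   1   0   0   |         1              1             0                    0                  1       1
1   0   1   1   |         1              1             0                    0                  0       0
1   0   1   0   |         1              1             0                    0                  1       1
1   0   0   1   |         1              1             0                    0                  0       0
1   0   0   0   |         0              1             0                    0                  1       0
0   1   1   1   |         1              1             0                    1                  1       0
0   1   1   0   |         1              1             0                    1                  0       1
0   1   0   1   |         1              1             0                    1                  1       0
0   1   0   0   |         1              1             0                    1                  0       1
0   0   1   1   |         1              0             1                    0                  1       1
0   0   1   0   |         1              0             1                    0                  0       0
0   0   0   1   |         1              0             1                    0                  1       1
0   0   0   0   |         0              0             1                    0                  0       1
8 of 16 rows are 1, so the formula is contingent.

contingent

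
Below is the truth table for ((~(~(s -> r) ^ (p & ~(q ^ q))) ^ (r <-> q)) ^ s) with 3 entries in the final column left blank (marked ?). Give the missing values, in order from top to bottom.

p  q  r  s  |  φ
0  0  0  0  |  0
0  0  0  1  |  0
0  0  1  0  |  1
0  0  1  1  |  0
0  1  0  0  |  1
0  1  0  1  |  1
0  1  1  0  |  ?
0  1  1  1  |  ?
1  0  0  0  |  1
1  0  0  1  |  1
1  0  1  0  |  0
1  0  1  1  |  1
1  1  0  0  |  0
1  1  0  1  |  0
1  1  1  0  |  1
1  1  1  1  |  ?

Row p=0, q=1, r=1, s=0: (~(~(s -> r) ^ (p & ~(q ^ q))) ^ (r <-> q)) = 0, so the formula = 0.
Row p=0, q=1, r=1, s=1: (~(~(s -> r) ^ (p & ~(q ^ q))) ^ (r <-> q)) = 0, so the formula = 1.
Row p=1, q=1, r=1, s=1: (~(~(s -> r) ^ (p & ~(q ^ q))) ^ (r <-> q)) = 1, so the formula = 0.

0, 1, 0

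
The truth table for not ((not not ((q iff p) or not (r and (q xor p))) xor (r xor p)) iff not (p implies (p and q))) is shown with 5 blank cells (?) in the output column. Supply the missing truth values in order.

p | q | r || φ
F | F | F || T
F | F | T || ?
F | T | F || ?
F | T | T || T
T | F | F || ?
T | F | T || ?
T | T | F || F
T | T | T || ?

Row p=F, q=F, r=T: (not not ((q iff p) or not (r and (q xor p))) xor (r xor p)) = F, not (p implies (p and q)) = F, ((not not ((q iff p) or not (r and (q xor p))) xor (r xor p)) iff not (p implies (p and q))) = T, so the formula = F.
Row p=F, q=T, r=F: (not not ((q iff p) or not (r and (q xor p))) xor (r xor p)) = T, not (p implies (p and q)) = F, ((not not ((q iff p) or not (r and (q xor p))) xor (r xor p)) iff not (p implies (p and q))) = F, so the formula = T.
Row p=T, q=F, r=F: (not not ((q iff p) or not (r and (q xor p))) xor (r xor p)) = F, not (p implies (p and q)) = T, ((not not ((q iff p) or not (r and (q xor p))) xor (r xor p)) iff not (p implies (p and q))) = F, so the formula = T.
Row p=T, q=F, r=T: (not not ((q iff p) or not (r and (q xor p))) xor (r xor p)) = F, not (p implies (p and q)) = T, ((not not ((q iff p) or not (r and (q xor p))) xor (r xor p)) iff not (p implies (p and q))) = F, so the formula = T.
Row p=T, q=T, r=T: (not not ((q iff p) or not (r and (q xor p))) xor (r xor p)) = T, not (p implies (p and q)) = F, ((not not ((q iff p) or not (r and (q xor p))) xor (r xor p)) iff not (p implies (p and q))) = F, so the formula = T.

F, T, T, T, T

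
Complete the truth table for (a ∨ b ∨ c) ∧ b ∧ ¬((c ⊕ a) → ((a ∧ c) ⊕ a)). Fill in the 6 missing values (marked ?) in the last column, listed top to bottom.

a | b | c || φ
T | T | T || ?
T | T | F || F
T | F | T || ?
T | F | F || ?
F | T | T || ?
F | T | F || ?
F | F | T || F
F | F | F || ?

F, F, F, T, F, F

Row a=T, b=T, c=T: (a ∨ b ∨ c) = T, ¬((c ⊕ a) → ((a ∧ c) ⊕ a)) = F, so the formula = F.
Row a=T, b=F, c=T: (a ∨ b ∨ c) = T, ¬((c ⊕ a) → ((a ∧ c) ⊕ a)) = F, so the formula = F.
Row a=T, b=F, c=F: (a ∨ b ∨ c) = T, ¬((c ⊕ a) → ((a ∧ c) ⊕ a)) = F, so the formula = F.
Row a=F, b=T, c=T: (a ∨ b ∨ c) = T, ¬((c ⊕ a) → ((a ∧ c) ⊕ a)) = T, so the formula = T.
Row a=F, b=T, c=F: (a ∨ b ∨ c) = T, ¬((c ⊕ a) → ((a ∧ c) ⊕ a)) = F, so the formula = F.
Row a=F, b=F, c=F: (a ∨ b ∨ c) = F, ¬((c ⊕ a) → ((a ∧ c) ⊕ a)) = F, so the formula = F.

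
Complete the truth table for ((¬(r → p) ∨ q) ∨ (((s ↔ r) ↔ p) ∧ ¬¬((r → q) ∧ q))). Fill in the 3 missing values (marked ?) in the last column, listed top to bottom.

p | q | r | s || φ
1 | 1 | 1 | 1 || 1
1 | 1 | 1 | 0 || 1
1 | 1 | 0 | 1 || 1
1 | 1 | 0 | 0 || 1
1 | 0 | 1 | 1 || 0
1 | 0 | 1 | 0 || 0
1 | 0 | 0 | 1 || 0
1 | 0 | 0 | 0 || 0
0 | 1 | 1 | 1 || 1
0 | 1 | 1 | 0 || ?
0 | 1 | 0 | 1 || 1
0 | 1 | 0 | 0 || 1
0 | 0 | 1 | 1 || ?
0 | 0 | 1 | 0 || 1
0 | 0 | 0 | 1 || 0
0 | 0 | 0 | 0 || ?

Row p=0, q=1, r=1, s=0: (¬(r → p) ∨ q) = 1, (((s ↔ r) ↔ p) ∧ ¬¬((r → q) ∧ q)) = 1, so the formula = 1.
Row p=0, q=0, r=1, s=1: (¬(r → p) ∨ q) = 1, (((s ↔ r) ↔ p) ∧ ¬¬((r → q) ∧ q)) = 0, so the formula = 1.
Row p=0, q=0, r=0, s=0: (¬(r → p) ∨ q) = 0, (((s ↔ r) ↔ p) ∧ ¬¬((r → q) ∧ q)) = 0, so the formula = 0.

1, 1, 0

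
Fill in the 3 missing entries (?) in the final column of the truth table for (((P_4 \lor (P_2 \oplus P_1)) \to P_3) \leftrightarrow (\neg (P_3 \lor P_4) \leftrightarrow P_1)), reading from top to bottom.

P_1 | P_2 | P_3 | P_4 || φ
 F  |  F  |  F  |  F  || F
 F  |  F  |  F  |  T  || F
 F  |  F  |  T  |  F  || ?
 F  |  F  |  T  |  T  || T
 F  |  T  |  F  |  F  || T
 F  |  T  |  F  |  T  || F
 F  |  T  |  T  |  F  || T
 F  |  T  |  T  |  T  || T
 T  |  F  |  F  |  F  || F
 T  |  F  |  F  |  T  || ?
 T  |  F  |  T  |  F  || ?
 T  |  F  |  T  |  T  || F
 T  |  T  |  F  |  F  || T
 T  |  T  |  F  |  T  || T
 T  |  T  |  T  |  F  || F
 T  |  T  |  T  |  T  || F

T, T, F

Row P_1=F, P_2=F, P_3=T, P_4=F: ((P_4 \lor (P_2 \oplus P_1)) \to P_3) = T, (\neg (P_3 \lor P_4) \leftrightarrow P_1) = T, so the formula = T.
Row P_1=T, P_2=F, P_3=F, P_4=T: ((P_4 \lor (P_2 \oplus P_1)) \to P_3) = F, (\neg (P_3 \lor P_4) \leftrightarrow P_1) = F, so the formula = T.
Row P_1=T, P_2=F, P_3=T, P_4=F: ((P_4 \lor (P_2 \oplus P_1)) \to P_3) = T, (\neg (P_3 \lor P_4) \leftrightarrow P_1) = F, so the formula = F.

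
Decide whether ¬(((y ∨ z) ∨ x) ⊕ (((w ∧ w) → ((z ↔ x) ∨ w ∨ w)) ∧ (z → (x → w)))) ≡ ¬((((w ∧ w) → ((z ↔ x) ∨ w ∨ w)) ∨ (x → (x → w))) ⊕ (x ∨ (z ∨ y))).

x | y | z | w || φ | ψ
1 | 1 | 1 | 1 || 1 | 1
1 | 1 | 1 | 0 || 0 | 1
1 | 1 | 0 | 1 || 1 | 1
1 | 1 | 0 | 0 || 1 | 1
1 | 0 | 1 | 1 || 1 | 1
1 | 0 | 1 | 0 || 0 | 1
1 | 0 | 0 | 1 || 1 | 1
1 | 0 | 0 | 0 || 1 | 1
0 | 1 | 1 | 1 || 1 | 1
0 | 1 | 1 | 0 || 1 | 1
0 | 1 | 0 | 1 || 1 | 1
0 | 1 | 0 | 0 || 1 | 1
0 | 0 | 1 | 1 || 1 | 1
0 | 0 | 1 | 0 || 1 | 1
0 | 0 | 0 | 1 || 0 | 0
0 | 0 | 0 | 0 || 0 | 0
The columns differ at x=1, y=1, z=1, w=0 (φ=0, ψ=1), so they are not equivalent.

not equivalent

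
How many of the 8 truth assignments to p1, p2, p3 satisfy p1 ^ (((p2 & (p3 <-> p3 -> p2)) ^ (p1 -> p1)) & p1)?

1

p1 | p2 | p3 || φ
T  | T  | T  || T
T  | T  | F  || F
T  | F  | T  || F
T  | F  | F  || F
F  | T  | T  || F
F  | T  | F  || F
F  | F  | T  || F
F  | F  | F  || F
The formula is true on 1 of the 8 rows.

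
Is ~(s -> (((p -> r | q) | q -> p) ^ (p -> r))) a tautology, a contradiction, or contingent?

contingent

  p      q      r      s       (r | q)  (p -> (r | q))  ((p -> (r | q)) | q)  (((p -> (r | q)) | q) -> p)  (p -> r)    φ  
False  False  False  False      False        True               True                     False               True    False
False  False  False   True      False        True               True                     False               True    False
False  False   True  False       True        True               True                     False               True    False
False  False   True   True       True        True               True                     False               True    False
False   True  False  False       True        True               True                     False               True    False
False   True  False   True       True        True               True                     False               True    False
False   True   True  False       True        True               True                     False               True    False
False   True   True   True       True        True               True                     False               True    False
 True  False  False  False      False       False              False                      True              False    False
 True  False  False   True      False       False              False                      True              False    False
 True  False   True  False       True        True               True                      True               True    False
 True  False   True   True       True        True               True                      True               True     True
 True   True  False  False       True        True               True                      True              False    False
 True   True  False   True       True        True               True                      True              False    False
 True   True   True  False       True        True               True                      True               True    False
 True   True   True   True       True        True               True                      True               True     True
2 of 16 rows are True, so the formula is contingent.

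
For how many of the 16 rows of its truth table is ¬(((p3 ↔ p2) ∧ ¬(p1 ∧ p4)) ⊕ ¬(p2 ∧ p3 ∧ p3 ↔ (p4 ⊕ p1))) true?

8

p1 | p2 | p3 | p4 | (p3 ↔ p2) | (p1 ∧ p4) | ¬(p1 ∧ p4) | ((p3 ↔ p2) ∧ ¬(p1 ∧ p4)) | (p2 ∧ p3) | ((p2 ∧ p3) ∧ p3) | (p4 ⊕ p1) | φ
-- | -- | -- | -- | --------- | --------- | ---------- | ------------------------ | --------- | ---------------- | --------- | -
T  | T  | T  | T  |     T     |     T     |     F      |            F             |     T     |        T         |     F     | F
T  | T  | T  | F  |     T     |     F     |     T      |            T             |     T     |        T         |     T     | F
T  | T  | F  | T  |     F     |     T     |     F      |            F             |     F     |        F         |     F     | T
T  | T  | F  | F  |     F     |     F     |     T      |            F             |     F     |        F         |     T     | F
T  | F  | T  | T  |     F     |     T     |     F      |            F             |     F     |        F         |     F     | T
T  | F  | T  | F  |     F     |     F     |     T      |            F             |     F     |        F         |     T     | F
T  | F  | F  | T  |     T     |     T     |     F      |            F             |     F     |        F         |     F     | T
T  | F  | F  | F  |     T     |     F     |     T      |            T             |     F     |        F         |     T     | T
F  | T  | T  | T  |     T     |     F     |     T      |            T             |     T     |        T         |     T     | F
F  | T  | T  | F  |     T     |     F     |     T      |            T             |     T     |        T         |     F     | T
F  | T  | F  | T  |     F     |     F     |     T      |            F             |     F     |        F         |     T     | F
F  | T  | F  | F  |     F     |     F     |     T      |            F             |     F     |        F         |     F     | T
F  | F  | T  | T  |     F     |     F     |     T      |            F             |     F     |        F         |     T     | F
F  | F  | T  | F  |     F     |     F     |     T      |            F             |     F     |        F         |     F     | T
F  | F  | F  | T  |     T     |     F     |     T      |            T             |     F     |        F         |     T     | T
F  | F  | F  | F  |     T     |     F     |     T      |            T             |     F     |        F         |     F     | F
The formula is true on 8 of the 16 rows.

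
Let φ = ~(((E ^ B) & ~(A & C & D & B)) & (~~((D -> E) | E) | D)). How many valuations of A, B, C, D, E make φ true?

17

A | B | C | D | E | φ
- | - | - | - | - | -
0 | 0 | 0 | 0 | 0 | 1
0 | 0 | 0 | 0 | 1 | 0
0 | 0 | 0 | 1 | 0 | 1
0 | 0 | 0 | 1 | 1 | 0
0 | 0 | 1 | 0 | 0 | 1
0 | 0 | 1 | 0 | 1 | 0
0 | 0 | 1 | 1 | 0 | 1
0 | 0 | 1 | 1 | 1 | 0
0 | 1 | 0 | 0 | 0 | 0
0 | 1 | 0 | 0 | 1 | 1
0 | 1 | 0 | 1 | 0 | 0
0 | 1 | 0 | 1 | 1 | 1
0 | 1 | 1 | 0 | 0 | 0
0 | 1 | 1 | 0 | 1 | 1
0 | 1 | 1 | 1 | 0 | 0
0 | 1 | 1 | 1 | 1 | 1
1 | 0 | 0 | 0 | 0 | 1
1 | 0 | 0 | 0 | 1 | 0
1 | 0 | 0 | 1 | 0 | 1
1 | 0 | 0 | 1 | 1 | 0
1 | 0 | 1 | 0 | 0 | 1
1 | 0 | 1 | 0 | 1 | 0
1 | 0 | 1 | 1 | 0 | 1
1 | 0 | 1 | 1 | 1 | 0
1 | 1 | 0 | 0 | 0 | 0
1 | 1 | 0 | 0 | 1 | 1
1 | 1 | 0 | 1 | 0 | 0
1 | 1 | 0 | 1 | 1 | 1
1 | 1 | 1 | 0 | 0 | 0
1 | 1 | 1 | 0 | 1 | 1
1 | 1 | 1 | 1 | 0 | 1
1 | 1 | 1 | 1 | 1 | 1
The formula is true on 17 of the 32 rows.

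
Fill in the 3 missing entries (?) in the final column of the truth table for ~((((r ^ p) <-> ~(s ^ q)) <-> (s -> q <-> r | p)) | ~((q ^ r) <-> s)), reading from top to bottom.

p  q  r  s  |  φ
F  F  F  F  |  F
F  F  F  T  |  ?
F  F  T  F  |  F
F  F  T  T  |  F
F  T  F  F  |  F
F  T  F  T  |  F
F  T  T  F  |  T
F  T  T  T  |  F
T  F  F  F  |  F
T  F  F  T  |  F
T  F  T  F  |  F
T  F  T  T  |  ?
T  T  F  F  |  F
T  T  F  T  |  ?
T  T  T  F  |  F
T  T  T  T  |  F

Row p=F, q=F, r=F, s=T: (((r ^ p) <-> ~(s ^ q)) <-> (s -> q <-> r | p)) = T, ~((q ^ r) <-> s) = T, ((((r ^ p) <-> ~(s ^ q)) <-> (s -> q <-> r | p)) | ~((q ^ r) <-> s)) = T, so the formula = F.
Row p=T, q=F, r=T, s=T: (((r ^ p) <-> ~(s ^ q)) <-> (s -> q <-> r | p)) = F, ~((q ^ r) <-> s) = F, ((((r ^ p) <-> ~(s ^ q)) <-> (s -> q <-> r | p)) | ~((q ^ r) <-> s)) = F, so the formula = T.
Row p=T, q=T, r=F, s=T: (((r ^ p) <-> ~(s ^ q)) <-> (s -> q <-> r | p)) = T, ~((q ^ r) <-> s) = F, ((((r ^ p) <-> ~(s ^ q)) <-> (s -> q <-> r | p)) | ~((q ^ r) <-> s)) = T, so the formula = F.

F, T, F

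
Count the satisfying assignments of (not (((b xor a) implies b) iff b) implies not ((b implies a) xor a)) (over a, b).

a | b | (b xor a) | ((b xor a) implies b) | (b implies a) | ((b implies a) xor a) | not ((b implies a) xor a) | φ
- | - | --------- | --------------------- | ------------- | --------------------- | ------------------------- | -
F | F |     F     |           T           |       T       |           T           |             F             | F
F | T |     T     |           T           |       F       |           F           |             T             | T
T | F |     T     |           F           |       T       |           F           |             T             | T
T | T |     F     |           T           |       T       |           F           |             T             | T
The formula is true on 3 of the 4 rows.

3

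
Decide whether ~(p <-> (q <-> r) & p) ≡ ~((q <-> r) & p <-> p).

  p      q      r    |    φ      ψ  
 True   True   True  |  False  False
 True   True  False  |   True   True
 True  False   True  |   True   True
 True  False  False  |  False  False
False   True   True  |  False  False
False   True  False  |  False  False
False  False   True  |  False  False
False  False  False  |  False  False
The columns for φ and ψ agree on every row, so they are logically equivalent.

equivalent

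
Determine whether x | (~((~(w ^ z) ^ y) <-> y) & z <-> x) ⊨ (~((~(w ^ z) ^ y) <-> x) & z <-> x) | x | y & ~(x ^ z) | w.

no

x | y | z | w | φ | ψ
- | - | - | - | - | -
1 | 1 | 1 | 1 | 1 | 1
1 | 1 | 1 | 0 | 1 | 1
1 | 1 | 0 | 1 | 1 | 1
1 | 1 | 0 | 0 | 1 | 1
1 | 0 | 1 | 1 | 1 | 1
1 | 0 | 1 | 0 | 1 | 1
1 | 0 | 0 | 1 | 1 | 1
1 | 0 | 0 | 0 | 1 | 1
0 | 1 | 1 | 1 | 0 | 1
0 | 1 | 1 | 0 | 1 | 0
0 | 1 | 0 | 1 | 1 | 1
0 | 1 | 0 | 0 | 1 | 1
0 | 0 | 1 | 1 | 0 | 1
0 | 0 | 1 | 0 | 1 | 1
0 | 0 | 0 | 1 | 1 | 1
0 | 0 | 0 | 0 | 1 | 1
At x=0, y=1, z=1, w=0 we have φ true but ψ false, so φ does not entail ψ.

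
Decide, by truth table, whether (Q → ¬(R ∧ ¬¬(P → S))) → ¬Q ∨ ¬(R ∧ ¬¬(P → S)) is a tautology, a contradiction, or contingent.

P | Q | R | S || φ
1 | 1 | 1 | 1 || 1
1 | 1 | 1 | 0 || 1
1 | 1 | 0 | 1 || 1
1 | 1 | 0 | 0 || 1
1 | 0 | 1 | 1 || 1
1 | 0 | 1 | 0 || 1
1 | 0 | 0 | 1 || 1
1 | 0 | 0 | 0 || 1
0 | 1 | 1 | 1 || 1
0 | 1 | 1 | 0 || 1
0 | 1 | 0 | 1 || 1
0 | 1 | 0 | 0 || 1
0 | 0 | 1 | 1 || 1
0 | 0 | 1 | 0 || 1
0 | 0 | 0 | 1 || 1
0 | 0 | 0 | 0 || 1
Every row is 1, so the formula is a tautology.

tautology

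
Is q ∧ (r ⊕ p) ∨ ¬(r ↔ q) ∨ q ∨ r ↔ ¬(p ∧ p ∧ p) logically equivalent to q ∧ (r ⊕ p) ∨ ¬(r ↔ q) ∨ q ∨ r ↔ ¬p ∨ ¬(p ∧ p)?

p | q | r | φ | ψ
- | - | - | - | -
0 | 0 | 0 | 0 | 0
0 | 0 | 1 | 1 | 1
0 | 1 | 0 | 1 | 1
0 | 1 | 1 | 1 | 1
1 | 0 | 0 | 1 | 1
1 | 0 | 1 | 0 | 0
1 | 1 | 0 | 0 | 0
1 | 1 | 1 | 0 | 0
The columns for φ and ψ agree on every row, so they are logically equivalent.

equivalent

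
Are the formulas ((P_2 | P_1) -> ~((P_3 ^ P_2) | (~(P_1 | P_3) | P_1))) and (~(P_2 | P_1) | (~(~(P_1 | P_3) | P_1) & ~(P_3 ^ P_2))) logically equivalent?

P_1 | P_2 | P_3 || φ | ψ
 0  |  0  |  0  || 1 | 1
 0  |  0  |  1  || 1 | 1
 0  |  1  |  0  || 0 | 0
 0  |  1  |  1  || 1 | 1
 1  |  0  |  0  || 0 | 0
 1  |  0  |  1  || 0 | 0
 1  |  1  |  0  || 0 | 0
 1  |  1  |  1  || 0 | 0
The columns for φ and ψ agree on every row, so they are logically equivalent.

equivalent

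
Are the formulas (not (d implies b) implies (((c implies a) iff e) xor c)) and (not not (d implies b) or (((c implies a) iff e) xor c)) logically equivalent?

equivalent

a | b | c | d | e || φ | ψ
T | T | T | T | T || T | T
T | T | T | T | F || T | T
T | T | T | F | T || T | T
T | T | T | F | F || T | T
T | T | F | T | T || T | T
T | T | F | T | F || T | T
T | T | F | F | T || T | T
T | T | F | F | F || T | T
T | F | T | T | T || F | F
T | F | T | T | F || T | T
T | F | T | F | T || T | T
T | F | T | F | F || T | T
T | F | F | T | T || T | T
T | F | F | T | F || F | F
T | F | F | F | T || T | T
T | F | F | F | F || T | T
F | T | T | T | T || T | T
F | T | T | T | F || T | T
F | T | T | F | T || T | T
F | T | T | F | F || T | T
F | T | F | T | T || T | T
F | T | F | T | F || T | T
F | T | F | F | T || T | T
F | T | F | F | F || T | T
F | F | T | T | T || T | T
F | F | T | T | F || F | F
F | F | T | F | T || T | T
F | F | T | F | F || T | T
F | F | F | T | T || T | T
F | F | F | T | F || F | F
F | F | F | F | T || T | T
F | F | F | F | F || T | T
The columns for φ and ψ agree on every row, so they are logically equivalent.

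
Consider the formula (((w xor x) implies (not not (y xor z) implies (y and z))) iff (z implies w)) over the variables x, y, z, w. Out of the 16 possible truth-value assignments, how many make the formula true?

  x   |   y   |   z   |   w   | (w xor x) | (y xor z) | not (y xor z) | not not (y xor z) | (y and z) | (z implies w) |   φ  
----- | ----- | ----- | ----- | --------- | --------- | ------------- | ----------------- | --------- | ------------- | -----
 True |  True |  True |  True |   False   |   False   |      True     |       False       |    True   |      True     |  True
 True |  True |  True | False |    True   |   False   |      True     |       False       |    True   |     False     | False
 True |  True | False |  True |   False   |    True   |     False     |        True       |   False   |      True     |  True
 True |  True | False | False |    True   |    True   |     False     |        True       |   False   |      True     | False
 True | False |  True |  True |   False   |    True   |     False     |        True       |   False   |      True     |  True
 True | False |  True | False |    True   |    True   |     False     |        True       |   False   |     False     |  True
 True | False | False |  True |   False   |   False   |      True     |       False       |   False   |      True     |  True
 True | False | False | False |    True   |   False   |      True     |       False       |   False   |      True     |  True
False |  True |  True |  True |    True   |   False   |      True     |       False       |    True   |      True     |  True
False |  True |  True | False |   False   |   False   |      True     |       False       |    True   |     False     | False
False |  True | False |  True |    True   |    True   |     False     |        True       |   False   |      True     | False
False |  True | False | False |   False   |    True   |     False     |        True       |   False   |      True     |  True
False | False |  True |  True |    True   |    True   |     False     |        True       |   False   |      True     | False
False | False |  True | False |   False   |    True   |     False     |        True       |   False   |     False     | False
False | False | False |  True |    True   |   False   |      True     |       False       |   False   |      True     |  True
False | False | False | False |   False   |   False   |      True     |       False       |   False   |      True     |  True
The formula is true on 10 of the 16 rows.

10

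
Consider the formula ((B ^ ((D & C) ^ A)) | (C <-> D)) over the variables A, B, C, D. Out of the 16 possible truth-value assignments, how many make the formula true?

  A      B      C      D    |  (D & C)  ((D & C) ^ A)  (B ^ ((D & C) ^ A))  (C <-> D)    φ  
False  False  False  False  |   False       False             False            True     True
False  False  False   True  |   False       False             False           False    False
False  False   True  False  |   False       False             False           False    False
False  False   True   True  |    True        True              True            True     True
False   True  False  False  |   False       False              True            True     True
False   True  False   True  |   False       False              True           False     True
False   True   True  False  |   False       False              True           False     True
False   True   True   True  |    True        True             False            True     True
 True  False  False  False  |   False        True              True            True     True
 True  False  False   True  |   False        True              True           False     True
 True  False   True  False  |   False        True              True           False     True
 True  False   True   True  |    True       False             False            True     True
 True   True  False  False  |   False        True             False            True     True
 True   True  False   True  |   False        True             False           False    False
 True   True   True  False  |   False        True             False           False    False
 True   True   True   True  |    True       False              True            True     True
The formula is true on 12 of the 16 rows.

12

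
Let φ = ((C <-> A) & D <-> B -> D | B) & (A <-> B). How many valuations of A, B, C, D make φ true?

A  B  C  D  |  φ
F  F  F  F  |  F
F  F  F  T  |  T
F  F  T  F  |  F
F  F  T  T  |  F
F  T  F  F  |  F
F  T  F  T  |  F
F  T  T  F  |  F
F  T  T  T  |  F
T  F  F  F  |  F
T  F  F  T  |  F
T  F  T  F  |  F
T  F  T  T  |  F
T  T  F  F  |  F
T  T  F  T  |  F
T  T  T  F  |  F
T  T  T  T  |  T
The formula is true on 2 of the 16 rows.

2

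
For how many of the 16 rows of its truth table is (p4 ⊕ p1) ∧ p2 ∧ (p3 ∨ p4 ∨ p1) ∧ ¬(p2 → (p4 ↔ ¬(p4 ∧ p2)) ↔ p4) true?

2

p1 | p2 | p3 | p4 || (p4 ⊕ p1) | (p3 ∨ p4 ∨ p1) | (p4 ∧ p2) | ¬(p4 ∧ p2) | (p4 ↔ ¬(p4 ∧ p2)) | (p2 → (p4 ↔ ¬(p4 ∧ p2))) | φ
T  | T  | T  | T  ||     F     |       T        |     T     |     F      |         F         |            F             | F
T  | T  | T  | F  ||     T     |       T        |     F     |     T      |         F         |            F             | F
T  | T  | F  | T  ||     F     |       T        |     T     |     F      |         F         |            F             | F
T  | T  | F  | F  ||     T     |       T        |     F     |     T      |         F         |            F             | F
T  | F  | T  | T  ||     F     |       T        |     F     |     T      |         T         |            T             | F
T  | F  | T  | F  ||     T     |       T        |     F     |     T      |         F         |            T             | F
T  | F  | F  | T  ||     F     |       T        |     F     |     T      |         T         |            T             | F
T  | F  | F  | F  ||     T     |       T        |     F     |     T      |         F         |            T             | F
F  | T  | T  | T  ||     T     |       T        |     T     |     F      |         F         |            F             | T
F  | T  | T  | F  ||     F     |       T        |     F     |     T      |         F         |            F             | F
F  | T  | F  | T  ||     T     |       T        |     T     |     F      |         F         |            F             | T
F  | T  | F  | F  ||     F     |       F        |     F     |     T      |         F         |            F             | F
F  | F  | T  | T  ||     T     |       T        |     F     |     T      |         T         |            T             | F
F  | F  | T  | F  ||     F     |       T        |     F     |     T      |         F         |            T             | F
F  | F  | F  | T  ||     T     |       T        |     F     |     T      |         T         |            T             | F
F  | F  | F  | F  ||     F     |       F        |     F     |     T      |         F         |            T             | F
The formula is true on 2 of the 16 rows.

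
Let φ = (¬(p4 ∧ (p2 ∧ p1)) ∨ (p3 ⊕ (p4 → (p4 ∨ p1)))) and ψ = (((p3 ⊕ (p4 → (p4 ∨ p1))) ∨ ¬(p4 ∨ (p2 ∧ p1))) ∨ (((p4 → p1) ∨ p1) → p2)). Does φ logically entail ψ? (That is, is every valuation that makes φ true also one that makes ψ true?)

no

p1 | p2 | p3 | p4 || φ | ψ
1  | 1  | 1  | 1  || 0 | 1
1  | 1  | 1  | 0  || 1 | 1
1  | 1  | 0  | 1  || 1 | 1
1  | 1  | 0  | 0  || 1 | 1
1  | 0  | 1  | 1  || 1 | 0
1  | 0  | 1  | 0  || 1 | 1
1  | 0  | 0  | 1  || 1 | 1
1  | 0  | 0  | 0  || 1 | 1
0  | 1  | 1  | 1  || 1 | 1
0  | 1  | 1  | 0  || 1 | 1
0  | 1  | 0  | 1  || 1 | 1
0  | 1  | 0  | 0  || 1 | 1
0  | 0  | 1  | 1  || 1 | 1
0  | 0  | 1  | 0  || 1 | 1
0  | 0  | 0  | 1  || 1 | 1
0  | 0  | 0  | 0  || 1 | 1
At p1=1, p2=0, p3=1, p4=1 we have φ true but ψ false, so φ does not entail ψ.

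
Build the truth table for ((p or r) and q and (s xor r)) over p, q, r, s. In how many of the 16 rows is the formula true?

3

p | q | r | s || ((p or r) and q and (s xor r))
1 | 1 | 1 | 1 ||               0               
1 | 1 | 1 | 0 ||               1               
1 | 1 | 0 | 1 ||               1               
1 | 1 | 0 | 0 ||               0               
1 | 0 | 1 | 1 ||               0               
1 | 0 | 1 | 0 ||               0               
1 | 0 | 0 | 1 ||               0               
1 | 0 | 0 | 0 ||               0               
0 | 1 | 1 | 1 ||               0               
0 | 1 | 1 | 0 ||               1               
0 | 1 | 0 | 1 ||               0               
0 | 1 | 0 | 0 ||               0               
0 | 0 | 1 | 1 ||               0               
0 | 0 | 1 | 0 ||               0               
0 | 0 | 0 | 1 ||               0               
0 | 0 | 0 | 0 ||               0               
The formula is true on 3 of the 16 rows.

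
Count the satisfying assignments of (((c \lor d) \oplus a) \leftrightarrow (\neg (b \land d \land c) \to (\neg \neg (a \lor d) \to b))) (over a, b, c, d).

a  b  c  d  |  (c \lor d)  ((c \lor d) \oplus a)  (b \land d \land c)  \neg (b \land d \land c)  (a \lor d)  \neg (a \lor d)  \neg \neg (a \lor d)  (\neg \neg (a \lor d) \to b)  φ
T  T  T  T  |      T                 F                     T                      F                  T              F                  T                         T                F
T  T  T  F  |      T                 F                     F                      T                  T              F                  T                         T                F
T  T  F  T  |      T                 F                     F                      T                  T              F                  T                         T                F
T  T  F  F  |      F                 T                     F                      T                  T              F                  T                         T                T
T  F  T  T  |      T                 F                     F                      T                  T              F                  T                         F                T
T  F  T  F  |      T                 F                     F                      T                  T              F                  T                         F                T
T  F  F  T  |      T                 F                     F                      T                  T              F                  T                         F                T
T  F  F  F  |      F                 T                     F                      T                  T              F                  T                         F                F
F  T  T  T  |      T                 T                     T                      F                  T              F                  T                         T                T
F  T  T  F  |      T                 T                     F                      T                  F              T                  F                         T                T
F  T  F  T  |      T                 T                     F                      T                  T              F                  T                         T                T
F  T  F  F  |      F                 F                     F                      T                  F              T                  F                         T                F
F  F  T  T  |      T                 T                     F                      T                  T              F                  T                         F                F
F  F  T  F  |      T                 T                     F                      T                  F              T                  F                         T                T
F  F  F  T  |      T                 T                     F                      T                  T              F                  T                         F                F
F  F  F  F  |      F                 F                     F                      T                  F              T                  F                         T                F
The formula is true on 8 of the 16 rows.

8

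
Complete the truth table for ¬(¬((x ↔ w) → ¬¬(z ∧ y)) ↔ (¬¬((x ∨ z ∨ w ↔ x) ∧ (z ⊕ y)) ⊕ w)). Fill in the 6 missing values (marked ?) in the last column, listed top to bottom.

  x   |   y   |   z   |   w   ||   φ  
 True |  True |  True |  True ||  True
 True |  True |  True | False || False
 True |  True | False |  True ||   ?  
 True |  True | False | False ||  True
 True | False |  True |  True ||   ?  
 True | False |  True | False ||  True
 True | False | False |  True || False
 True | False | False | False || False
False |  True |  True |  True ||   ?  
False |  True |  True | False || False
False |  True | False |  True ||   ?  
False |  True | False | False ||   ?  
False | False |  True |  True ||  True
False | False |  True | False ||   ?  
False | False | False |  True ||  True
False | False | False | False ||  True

True, True, True, True, False, True

Row x=True, y=True, z=False, w=True: ¬((x ↔ w) → ¬¬(z ∧ y)) = True, (¬¬((x ∨ z ∨ w ↔ x) ∧ (z ⊕ y)) ⊕ w) = False, (¬((x ↔ w) → ¬¬(z ∧ y)) ↔ (¬¬((x ∨ z ∨ w ↔ x) ∧ (z ⊕ y)) ⊕ w)) = False, so the formula = True.
Row x=True, y=False, z=True, w=True: ¬((x ↔ w) → ¬¬(z ∧ y)) = True, (¬¬((x ∨ z ∨ w ↔ x) ∧ (z ⊕ y)) ⊕ w) = False, (¬((x ↔ w) → ¬¬(z ∧ y)) ↔ (¬¬((x ∨ z ∨ w ↔ x) ∧ (z ⊕ y)) ⊕ w)) = False, so the formula = True.
Row x=False, y=True, z=True, w=True: ¬((x ↔ w) → ¬¬(z ∧ y)) = False, (¬¬((x ∨ z ∨ w ↔ x) ∧ (z ⊕ y)) ⊕ w) = True, (¬((x ↔ w) → ¬¬(z ∧ y)) ↔ (¬¬((x ∨ z ∨ w ↔ x) ∧ (z ⊕ y)) ⊕ w)) = False, so the formula = True.
Row x=False, y=True, z=False, w=True: ¬((x ↔ w) → ¬¬(z ∧ y)) = False, (¬¬((x ∨ z ∨ w ↔ x) ∧ (z ⊕ y)) ⊕ w) = True, (¬((x ↔ w) → ¬¬(z ∧ y)) ↔ (¬¬((x ∨ z ∨ w ↔ x) ∧ (z ⊕ y)) ⊕ w)) = False, so the formula = True.
Row x=False, y=True, z=False, w=False: ¬((x ↔ w) → ¬¬(z ∧ y)) = True, (¬¬((x ∨ z ∨ w ↔ x) ∧ (z ⊕ y)) ⊕ w) = True, (¬((x ↔ w) → ¬¬(z ∧ y)) ↔ (¬¬((x ∨ z ∨ w ↔ x) ∧ (z ⊕ y)) ⊕ w)) = True, so the formula = False.
Row x=False, y=False, z=True, w=False: ¬((x ↔ w) → ¬¬(z ∧ y)) = True, (¬¬((x ∨ z ∨ w ↔ x) ∧ (z ⊕ y)) ⊕ w) = False, (¬((x ↔ w) → ¬¬(z ∧ y)) ↔ (¬¬((x ∨ z ∨ w ↔ x) ∧ (z ⊕ y)) ⊕ w)) = False, so the formula = True.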